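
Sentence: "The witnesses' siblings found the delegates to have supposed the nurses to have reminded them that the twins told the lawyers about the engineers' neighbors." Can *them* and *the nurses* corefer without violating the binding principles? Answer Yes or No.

No

*the nurses* is an R-expression; Principle C requires it to be free (not bound by any c-commanding expression).
— them: object of the clause headed by 'reminded'; the R-expression locally c-commands the pronoun — coreference blocked (Principle B on the pronoun).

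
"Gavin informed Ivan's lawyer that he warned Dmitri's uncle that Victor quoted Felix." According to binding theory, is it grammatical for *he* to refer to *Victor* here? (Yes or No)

*Victor* is an R-expression; Principle C requires it to be free (not bound by any c-commanding expression).
— he: subject of the clause headed by 'warned'; the pronoun c-commands the R-expression — coreference blocked (Principle C).

No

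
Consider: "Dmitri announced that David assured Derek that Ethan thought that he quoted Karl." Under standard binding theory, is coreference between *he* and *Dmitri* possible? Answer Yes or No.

*Dmitri* is an R-expression; Principle C requires it to be free (not bound by any c-commanding expression).
— he: subject of the clause headed by 'quoted'; the pronoun does not c-command the R-expression — coreference allowed.

Yes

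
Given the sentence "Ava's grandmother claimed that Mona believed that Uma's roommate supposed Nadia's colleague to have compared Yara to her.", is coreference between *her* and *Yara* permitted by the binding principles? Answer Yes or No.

No

*her* is a pronoun; Principle B requires it to be free in its binding domain — the clause headed by 'compared'.
— Yara: object of the clause headed by 'compared'; c-commands the pronoun within its binding domain — blocked (Principle B).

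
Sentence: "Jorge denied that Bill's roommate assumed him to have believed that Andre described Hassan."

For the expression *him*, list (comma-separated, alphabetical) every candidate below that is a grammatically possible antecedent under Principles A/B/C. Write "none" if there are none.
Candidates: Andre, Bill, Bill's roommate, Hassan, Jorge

Bill, Jorge

*him* is a pronoun; Principle B requires it to be free in its binding domain — the clause headed by 'assumed'.
— Andre: subject of the clause headed by 'described'; is c-commanded by the pronoun; coreference would bind this R-expression — blocked (Principle C).
— Bill: possessor inside the subject DP of the clause headed by 'assumed'; does not c-command the pronoun — Principle B does not apply; allowed.
— Bill's roommate: subject of the clause headed by 'assumed'; c-commands the pronoun within its binding domain — blocked (Principle B).
— Hassan: object of the clause headed by 'described'; is c-commanded by the pronoun; coreference would bind this R-expression — blocked (Principle C).
— Jorge: subject of the matrix clause; c-commands the pronoun but lies outside its binding domain — allowed.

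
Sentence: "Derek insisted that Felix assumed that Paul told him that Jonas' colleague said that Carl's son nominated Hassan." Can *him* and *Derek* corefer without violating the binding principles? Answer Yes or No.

Yes

*Derek* is an R-expression; Principle C requires it to be free (not bound by any c-commanding expression).
— him: object of the clause headed by 'told'; the pronoun does not c-command the R-expression — coreference allowed.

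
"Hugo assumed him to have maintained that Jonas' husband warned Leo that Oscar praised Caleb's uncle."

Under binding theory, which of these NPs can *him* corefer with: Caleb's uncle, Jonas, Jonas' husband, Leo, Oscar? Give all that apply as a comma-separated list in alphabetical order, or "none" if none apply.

*him* is a pronoun; Principle B requires it to be free in its binding domain — the matrix clause.
— Caleb's uncle: object of the clause headed by 'praised'; is c-commanded by the pronoun; coreference would bind this R-expression — blocked (Principle C).
— Jonas: possessor inside the subject DP of the clause headed by 'warned'; is c-commanded by the pronoun; coreference would bind this R-expression — blocked (Principle C).
— Jonas' husband: subject of the clause headed by 'warned'; is c-commanded by the pronoun; coreference would bind this R-expression — blocked (Principle C).
— Leo: object of the clause headed by 'warned'; is c-commanded by the pronoun; coreference would bind this R-expression — blocked (Principle C).
— Oscar: subject of the clause headed by 'praised'; is c-commanded by the pronoun; coreference would bind this R-expression — blocked (Principle C).

none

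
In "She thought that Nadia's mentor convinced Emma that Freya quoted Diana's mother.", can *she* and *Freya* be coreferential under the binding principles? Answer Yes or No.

*Freya* is an R-expression; Principle C requires it to be free (not bound by any c-commanding expression).
— she: subject of the matrix clause; the pronoun c-commands the R-expression — coreference blocked (Principle C).

No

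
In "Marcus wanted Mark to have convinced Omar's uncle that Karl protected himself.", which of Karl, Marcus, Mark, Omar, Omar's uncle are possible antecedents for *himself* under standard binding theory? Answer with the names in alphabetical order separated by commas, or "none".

Karl

*himself* is a reflexive; Principle A requires it to be bound within its binding domain — the clause headed by 'protected'.
— Karl: subject of the clause headed by 'protected'; c-commands the reflexive within its binding domain — allowed (Principle A).
— Marcus: subject of the matrix clause; c-commands the reflexive but lies outside its binding domain — cannot bind it (Principle A).
— Mark: subject of the clause headed by 'convinced'; c-commands the reflexive but lies outside its binding domain — cannot bind it (Principle A).
— Omar: possessor inside the object DP of the clause headed by 'convinced'; does not c-command the reflexive — cannot bind it (Principle A).
— Omar's uncle: object of the clause headed by 'convinced'; c-commands the reflexive but lies outside its binding domain — cannot bind it (Principle A).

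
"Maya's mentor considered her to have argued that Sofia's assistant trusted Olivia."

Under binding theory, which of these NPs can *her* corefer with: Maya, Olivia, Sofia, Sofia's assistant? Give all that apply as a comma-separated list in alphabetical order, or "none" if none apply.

Maya

*her* is a pronoun; Principle B requires it to be free in its binding domain — the matrix clause.
— Maya: possessor inside the subject DP of the matrix clause; does not c-command the pronoun — Principle B does not apply; allowed.
— Olivia: object of the clause headed by 'trusted'; is c-commanded by the pronoun; coreference would bind this R-expression — blocked (Principle C).
— Sofia: possessor inside the subject DP of the clause headed by 'trusted'; is c-commanded by the pronoun; coreference would bind this R-expression — blocked (Principle C).
— Sofia's assistant: subject of the clause headed by 'trusted'; is c-commanded by the pronoun; coreference would bind this R-expression — blocked (Principle C).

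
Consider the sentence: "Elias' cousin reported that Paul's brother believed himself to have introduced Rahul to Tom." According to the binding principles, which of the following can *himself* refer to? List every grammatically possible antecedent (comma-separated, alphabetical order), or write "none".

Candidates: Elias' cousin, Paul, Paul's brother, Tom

Paul's brother

*himself* is a reflexive; Principle A requires it to be bound within its binding domain — the clause headed by 'believed'.
— Elias' cousin: subject of the matrix clause; c-commands the reflexive but lies outside its binding domain — cannot bind it (Principle A).
— Paul: possessor inside the subject DP of the clause headed by 'believed'; does not c-command the reflexive — cannot bind it (Principle A).
— Paul's brother: subject of the clause headed by 'believed'; c-commands the reflexive within its binding domain — allowed (Principle A).
— Tom: second object of the clause headed by 'introduced'; does not c-command the reflexive — cannot bind it (Principle A).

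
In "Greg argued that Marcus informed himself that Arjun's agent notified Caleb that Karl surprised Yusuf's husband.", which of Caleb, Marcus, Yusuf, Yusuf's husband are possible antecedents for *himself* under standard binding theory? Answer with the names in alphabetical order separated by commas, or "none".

Marcus

*himself* is a reflexive; Principle A requires it to be bound within its binding domain — the clause headed by 'informed'.
— Caleb: object of the clause headed by 'notified'; does not c-command the reflexive — cannot bind it (Principle A).
— Marcus: subject of the clause headed by 'informed'; c-commands the reflexive within its binding domain — allowed (Principle A).
— Yusuf: possessor inside the object DP of the clause headed by 'surprised'; does not c-command the reflexive — cannot bind it (Principle A).
— Yusuf's husband: object of the clause headed by 'surprised'; does not c-command the reflexive — cannot bind it (Principle A).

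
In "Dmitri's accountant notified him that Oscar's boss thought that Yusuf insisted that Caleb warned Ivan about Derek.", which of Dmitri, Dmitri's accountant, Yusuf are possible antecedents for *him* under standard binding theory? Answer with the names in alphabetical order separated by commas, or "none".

*him* is a pronoun; Principle B requires it to be free in its binding domain — the matrix clause.
— Dmitri: possessor inside the subject DP of the matrix clause; does not c-command the pronoun — Principle B does not apply; allowed.
— Dmitri's accountant: subject of the matrix clause; c-commands the pronoun within its binding domain — blocked (Principle B).
— Yusuf: subject of the clause headed by 'insisted'; is c-commanded by the pronoun; coreference would bind this R-expression — blocked (Principle C).

Dmitri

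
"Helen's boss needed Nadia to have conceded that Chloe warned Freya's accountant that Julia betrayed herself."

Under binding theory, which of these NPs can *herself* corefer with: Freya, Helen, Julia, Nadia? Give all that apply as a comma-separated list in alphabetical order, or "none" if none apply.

Julia

*herself* is a reflexive; Principle A requires it to be bound within its binding domain — the clause headed by 'betrayed'.
— Freya: possessor inside the object DP of the clause headed by 'warned'; does not c-command the reflexive — cannot bind it (Principle A).
— Helen: possessor inside the subject DP of the matrix clause; does not c-command the reflexive — cannot bind it (Principle A).
— Julia: subject of the clause headed by 'betrayed'; c-commands the reflexive within its binding domain — allowed (Principle A).
— Nadia: subject of the clause headed by 'conceded'; c-commands the reflexive but lies outside its binding domain — cannot bind it (Principle A).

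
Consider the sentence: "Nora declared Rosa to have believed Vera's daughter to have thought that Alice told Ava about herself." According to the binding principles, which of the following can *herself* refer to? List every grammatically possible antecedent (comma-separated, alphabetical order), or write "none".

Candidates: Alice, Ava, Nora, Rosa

*herself* is a reflexive; Principle A requires it to be bound within its binding domain — the clause headed by 'told'.
— Alice: subject of the clause headed by 'told'; c-commands the reflexive within its binding domain — allowed (Principle A).
— Ava: object of the clause headed by 'told'; c-commands the reflexive within its binding domain — allowed (Principle A).
— Nora: subject of the matrix clause; c-commands the reflexive but lies outside its binding domain — cannot bind it (Principle A).
— Rosa: subject of the clause headed by 'believed'; c-commands the reflexive but lies outside its binding domain — cannot bind it (Principle A).

Alice, Ava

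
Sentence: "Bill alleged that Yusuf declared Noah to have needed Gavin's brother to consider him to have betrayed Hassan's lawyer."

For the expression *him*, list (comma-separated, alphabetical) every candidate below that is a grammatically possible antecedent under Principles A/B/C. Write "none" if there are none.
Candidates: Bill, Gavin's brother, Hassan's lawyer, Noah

*him* is a pronoun; Principle B requires it to be free in its binding domain — the clause headed by 'consider'.
— Bill: subject of the matrix clause; c-commands the pronoun but lies outside its binding domain — allowed.
— Gavin's brother: subject of the clause headed by 'consider'; c-commands the pronoun within its binding domain — blocked (Principle B).
— Hassan's lawyer: object of the clause headed by 'betrayed'; is c-commanded by the pronoun; coreference would bind this R-expression — blocked (Principle C).
— Noah: subject of the clause headed by 'needed'; c-commands the pronoun but lies outside its binding domain — allowed.

Bill, Noah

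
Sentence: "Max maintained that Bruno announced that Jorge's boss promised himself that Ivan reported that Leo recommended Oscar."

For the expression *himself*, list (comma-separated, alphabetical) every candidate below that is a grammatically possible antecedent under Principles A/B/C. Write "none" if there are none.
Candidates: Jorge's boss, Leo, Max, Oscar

Jorge's boss

*himself* is a reflexive; Principle A requires it to be bound within its binding domain — the clause headed by 'promised'.
— Jorge's boss: subject of the clause headed by 'promised'; c-commands the reflexive within its binding domain — allowed (Principle A).
— Leo: subject of the clause headed by 'recommended'; does not c-command the reflexive — cannot bind it (Principle A).
— Max: subject of the matrix clause; c-commands the reflexive but lies outside its binding domain — cannot bind it (Principle A).
— Oscar: object of the clause headed by 'recommended'; does not c-command the reflexive — cannot bind it (Principle A).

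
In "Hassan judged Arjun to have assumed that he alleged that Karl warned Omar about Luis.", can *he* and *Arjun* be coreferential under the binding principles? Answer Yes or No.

Yes

*Arjun* is an R-expression; Principle C requires it to be free (not bound by any c-commanding expression).
— he: subject of the clause headed by 'alleged'; the pronoun does not c-command the R-expression — coreference allowed.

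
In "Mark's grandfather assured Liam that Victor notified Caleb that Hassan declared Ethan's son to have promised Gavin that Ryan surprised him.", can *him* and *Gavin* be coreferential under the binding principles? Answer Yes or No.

*Gavin* is an R-expression; Principle C requires it to be free (not bound by any c-commanding expression).
— him: object of the clause headed by 'surprised'; the pronoun does not c-command the R-expression — coreference allowed.

Yes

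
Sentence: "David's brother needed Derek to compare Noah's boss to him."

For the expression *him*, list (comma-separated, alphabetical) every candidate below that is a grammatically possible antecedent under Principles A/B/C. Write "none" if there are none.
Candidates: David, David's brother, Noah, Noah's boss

*him* is a pronoun; Principle B requires it to be free in its binding domain — the clause headed by 'compare'.
— David: possessor inside the subject DP of the matrix clause; does not c-command the pronoun — Principle B does not apply; allowed.
— David's brother: subject of the matrix clause; c-commands the pronoun but lies outside its binding domain — allowed.
— Noah: possessor inside the object DP of the clause headed by 'compare'; does not c-command the pronoun — Principle B does not apply; allowed.
— Noah's boss: object of the clause headed by 'compare'; c-commands the pronoun within its binding domain — blocked (Principle B).

David, David's brother, Noah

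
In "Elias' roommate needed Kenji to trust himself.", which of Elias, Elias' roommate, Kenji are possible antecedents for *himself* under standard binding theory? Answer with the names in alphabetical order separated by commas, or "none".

Kenji

*himself* is a reflexive; Principle A requires it to be bound within its binding domain — the clause headed by 'trust'.
— Elias: possessor inside the subject DP of the matrix clause; does not c-command the reflexive — cannot bind it (Principle A).
— Elias' roommate: subject of the matrix clause; c-commands the reflexive but lies outside its binding domain — cannot bind it (Principle A).
— Kenji: subject of the clause headed by 'trust'; c-commands the reflexive within its binding domain — allowed (Principle A).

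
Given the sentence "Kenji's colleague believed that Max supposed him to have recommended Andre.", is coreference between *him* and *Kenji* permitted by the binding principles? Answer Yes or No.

*him* is a pronoun; Principle B requires it to be free in its binding domain — the clause headed by 'supposed'.
— Kenji: possessor inside the subject DP of the matrix clause; does not c-command the pronoun — Principle B does not apply; allowed.

Yes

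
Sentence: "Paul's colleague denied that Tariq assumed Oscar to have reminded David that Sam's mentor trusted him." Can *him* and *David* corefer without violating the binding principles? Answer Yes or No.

*David* is an R-expression; Principle C requires it to be free (not bound by any c-commanding expression).
— him: object of the clause headed by 'trusted'; the pronoun does not c-command the R-expression — coreference allowed.

Yes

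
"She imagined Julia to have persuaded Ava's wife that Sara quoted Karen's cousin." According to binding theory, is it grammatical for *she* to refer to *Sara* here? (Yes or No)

No

*Sara* is an R-expression; Principle C requires it to be free (not bound by any c-commanding expression).
— she: subject of the matrix clause; the pronoun c-commands the R-expression — coreference blocked (Principle C).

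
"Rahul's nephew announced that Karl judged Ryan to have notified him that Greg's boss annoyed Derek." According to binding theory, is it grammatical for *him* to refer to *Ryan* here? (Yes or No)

No

*Ryan* is an R-expression; Principle C requires it to be free (not bound by any c-commanding expression).
— him: object of the clause headed by 'notified'; the R-expression locally c-commands the pronoun — coreference blocked (Principle B on the pronoun).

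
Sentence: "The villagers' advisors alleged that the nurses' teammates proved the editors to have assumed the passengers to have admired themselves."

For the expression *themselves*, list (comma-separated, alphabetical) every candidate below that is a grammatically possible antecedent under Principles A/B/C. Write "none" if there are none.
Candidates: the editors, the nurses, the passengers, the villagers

the passengers

*themselves* is a reflexive; Principle A requires it to be bound within its binding domain — the clause headed by 'admired'.
— the editors: subject of the clause headed by 'assumed'; c-commands the reflexive but lies outside its binding domain — cannot bind it (Principle A).
— the nurses: possessor inside the subject DP of the clause headed by 'proved'; does not c-command the reflexive — cannot bind it (Principle A).
— the passengers: subject of the clause headed by 'admired'; c-commands the reflexive within its binding domain — allowed (Principle A).
— the villagers: possessor inside the subject DP of the matrix clause; does not c-command the reflexive — cannot bind it (Principle A).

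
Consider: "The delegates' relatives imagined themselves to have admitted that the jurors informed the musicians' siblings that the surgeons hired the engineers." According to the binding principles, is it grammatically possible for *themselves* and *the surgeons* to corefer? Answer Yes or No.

No

*themselves* is a reflexive; Principle A requires it to be bound within its binding domain — the matrix clause.
— the surgeons: subject of the clause headed by 'hired'; does not c-command the reflexive — cannot bind it (Principle A).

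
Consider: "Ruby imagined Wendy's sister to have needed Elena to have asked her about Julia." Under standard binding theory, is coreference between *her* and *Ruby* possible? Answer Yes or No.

*Ruby* is an R-expression; Principle C requires it to be free (not bound by any c-commanding expression).
— her: object of the clause headed by 'asked'; the pronoun does not c-command the R-expression — coreference allowed.

Yes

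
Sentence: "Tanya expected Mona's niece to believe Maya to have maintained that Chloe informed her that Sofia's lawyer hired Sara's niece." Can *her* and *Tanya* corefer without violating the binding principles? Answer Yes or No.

*Tanya* is an R-expression; Principle C requires it to be free (not bound by any c-commanding expression).
— her: object of the clause headed by 'informed'; the pronoun does not c-command the R-expression — coreference allowed.

Yes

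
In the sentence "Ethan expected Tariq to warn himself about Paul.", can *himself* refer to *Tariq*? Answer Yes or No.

Yes

*himself* is a reflexive; Principle A requires it to be bound within its binding domain — the clause headed by 'warn'.
— Tariq: subject of the clause headed by 'warn'; c-commands the reflexive within its binding domain — allowed (Principle A).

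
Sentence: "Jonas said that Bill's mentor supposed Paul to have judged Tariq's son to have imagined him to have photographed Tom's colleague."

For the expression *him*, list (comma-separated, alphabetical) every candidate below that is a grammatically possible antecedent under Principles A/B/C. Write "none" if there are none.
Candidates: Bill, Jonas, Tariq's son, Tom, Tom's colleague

Bill, Jonas

*him* is a pronoun; Principle B requires it to be free in its binding domain — the clause headed by 'imagined'.
— Bill: possessor inside the subject DP of the clause headed by 'supposed'; does not c-command the pronoun — Principle B does not apply; allowed.
— Jonas: subject of the matrix clause; c-commands the pronoun but lies outside its binding domain — allowed.
— Tariq's son: subject of the clause headed by 'imagined'; c-commands the pronoun within its binding domain — blocked (Principle B).
— Tom: possessor inside the object DP of the clause headed by 'photographed'; is c-commanded by the pronoun; coreference would bind this R-expression — blocked (Principle C).
— Tom's colleague: object of the clause headed by 'photographed'; is c-commanded by the pronoun; coreference would bind this R-expression — blocked (Principle C).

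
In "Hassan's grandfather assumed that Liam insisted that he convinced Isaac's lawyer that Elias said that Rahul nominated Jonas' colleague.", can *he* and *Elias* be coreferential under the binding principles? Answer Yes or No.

*Elias* is an R-expression; Principle C requires it to be free (not bound by any c-commanding expression).
— he: subject of the clause headed by 'convinced'; the pronoun c-commands the R-expression — coreference blocked (Principle C).

No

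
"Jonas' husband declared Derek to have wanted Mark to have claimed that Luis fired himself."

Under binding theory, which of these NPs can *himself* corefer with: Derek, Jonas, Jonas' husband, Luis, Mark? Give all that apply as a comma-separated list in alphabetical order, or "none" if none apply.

*himself* is a reflexive; Principle A requires it to be bound within its binding domain — the clause headed by 'fired'.
— Derek: subject of the clause headed by 'wanted'; c-commands the reflexive but lies outside its binding domain — cannot bind it (Principle A).
— Jonas: possessor inside the subject DP of the matrix clause; does not c-command the reflexive — cannot bind it (Principle A).
— Jonas' husband: subject of the matrix clause; c-commands the reflexive but lies outside its binding domain — cannot bind it (Principle A).
— Luis: subject of the clause headed by 'fired'; c-commands the reflexive within its binding domain — allowed (Principle A).
— Mark: subject of the clause headed by 'claimed'; c-commands the reflexive but lies outside its binding domain — cannot bind it (Principle A).

Luis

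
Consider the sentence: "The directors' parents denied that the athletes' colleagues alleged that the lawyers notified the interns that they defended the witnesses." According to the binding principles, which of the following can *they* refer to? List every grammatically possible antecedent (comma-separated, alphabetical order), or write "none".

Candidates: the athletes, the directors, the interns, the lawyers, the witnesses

*they* is a pronoun; Principle B requires it to be free in its binding domain — the clause headed by 'defended'.
— the athletes: possessor inside the subject DP of the clause headed by 'alleged'; does not c-command the pronoun — Principle B does not apply; allowed.
— the directors: possessor inside the subject DP of the matrix clause; does not c-command the pronoun — Principle B does not apply; allowed.
— the interns: object of the clause headed by 'notified'; c-commands the pronoun but lies outside its binding domain — allowed.
— the lawyers: subject of the clause headed by 'notified'; c-commands the pronoun but lies outside its binding domain — allowed.
— the witnesses: object of the clause headed by 'defended'; is c-commanded by the pronoun; coreference would bind this R-expression — blocked (Principle C).

the athletes, the directors, the interns, the lawyers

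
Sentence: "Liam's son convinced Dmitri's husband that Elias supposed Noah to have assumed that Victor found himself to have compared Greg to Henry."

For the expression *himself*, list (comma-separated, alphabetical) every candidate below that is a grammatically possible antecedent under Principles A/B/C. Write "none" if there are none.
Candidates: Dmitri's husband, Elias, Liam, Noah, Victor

*himself* is a reflexive; Principle A requires it to be bound within its binding domain — the clause headed by 'found'.
— Dmitri's husband: object of the matrix clause; c-commands the reflexive but lies outside its binding domain — cannot bind it (Principle A).
— Elias: subject of the clause headed by 'supposed'; c-commands the reflexive but lies outside its binding domain — cannot bind it (Principle A).
— Liam: possessor inside the subject DP of the matrix clause; does not c-command the reflexive — cannot bind it (Principle A).
— Noah: subject of the clause headed by 'assumed'; c-commands the reflexive but lies outside its binding domain — cannot bind it (Principle A).
— Victor: subject of the clause headed by 'found'; c-commands the reflexive within its binding domain — allowed (Principle A).

Victor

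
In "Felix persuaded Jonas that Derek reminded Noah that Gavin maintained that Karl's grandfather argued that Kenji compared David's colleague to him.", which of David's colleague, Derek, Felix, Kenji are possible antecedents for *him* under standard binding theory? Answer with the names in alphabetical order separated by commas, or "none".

*him* is a pronoun; Principle B requires it to be free in its binding domain — the clause headed by 'compared'.
— David's colleague: object of the clause headed by 'compared'; c-commands the pronoun within its binding domain — blocked (Principle B).
— Derek: subject of the clause headed by 'reminded'; c-commands the pronoun but lies outside its binding domain — allowed.
— Felix: subject of the matrix clause; c-commands the pronoun but lies outside its binding domain — allowed.
— Kenji: subject of the clause headed by 'compared'; c-commands the pronoun within its binding domain — blocked (Principle B).

Derek, Felix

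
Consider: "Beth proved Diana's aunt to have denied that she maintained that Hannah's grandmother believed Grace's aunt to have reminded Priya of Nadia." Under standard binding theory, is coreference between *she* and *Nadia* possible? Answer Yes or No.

*Nadia* is an R-expression; Principle C requires it to be free (not bound by any c-commanding expression).
— she: subject of the clause headed by 'maintained'; the pronoun c-commands the R-expression — coreference blocked (Principle C).

No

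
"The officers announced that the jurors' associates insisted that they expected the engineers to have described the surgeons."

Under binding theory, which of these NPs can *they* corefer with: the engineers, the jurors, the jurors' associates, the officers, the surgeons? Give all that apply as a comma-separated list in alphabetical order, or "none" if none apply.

the jurors, the jurors' associates, the officers

*they* is a pronoun; Principle B requires it to be free in its binding domain — the clause headed by 'expected'.
— the engineers: subject of the clause headed by 'described'; is c-commanded by the pronoun; coreference would bind this R-expression — blocked (Principle C).
— the jurors: possessor inside the subject DP of the clause headed by 'insisted'; does not c-command the pronoun — Principle B does not apply; allowed.
— the jurors' associates: subject of the clause headed by 'insisted'; c-commands the pronoun but lies outside its binding domain — allowed.
— the officers: subject of the matrix clause; c-commands the pronoun but lies outside its binding domain — allowed.
— the surgeons: object of the clause headed by 'described'; is c-commanded by the pronoun; coreference would bind this R-expression — blocked (Principle C).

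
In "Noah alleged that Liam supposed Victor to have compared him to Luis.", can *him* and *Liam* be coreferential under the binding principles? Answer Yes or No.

Yes

*Liam* is an R-expression; Principle C requires it to be free (not bound by any c-commanding expression).
— him: object of the clause headed by 'compared'; the pronoun does not c-command the R-expression — coreference allowed.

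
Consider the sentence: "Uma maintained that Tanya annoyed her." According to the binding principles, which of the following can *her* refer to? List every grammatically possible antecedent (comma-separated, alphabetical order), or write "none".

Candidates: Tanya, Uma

*her* is a pronoun; Principle B requires it to be free in its binding domain — the clause headed by 'annoyed'.
— Tanya: subject of the clause headed by 'annoyed'; c-commands the pronoun within its binding domain — blocked (Principle B).
— Uma: subject of the matrix clause; c-commands the pronoun but lies outside its binding domain — allowed.

Uma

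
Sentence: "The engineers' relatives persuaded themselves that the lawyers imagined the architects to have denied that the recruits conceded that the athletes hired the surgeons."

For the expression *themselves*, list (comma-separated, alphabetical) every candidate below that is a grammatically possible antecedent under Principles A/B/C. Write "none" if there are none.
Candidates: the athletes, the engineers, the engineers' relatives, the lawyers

*themselves* is a reflexive; Principle A requires it to be bound within its binding domain — the matrix clause.
— the athletes: subject of the clause headed by 'hired'; does not c-command the reflexive — cannot bind it (Principle A).
— the engineers: possessor inside the subject DP of the matrix clause; does not c-command the reflexive — cannot bind it (Principle A).
— the engineers' relatives: subject of the matrix clause; c-commands the reflexive within its binding domain — allowed (Principle A).
— the lawyers: subject of the clause headed by 'imagined'; does not c-command the reflexive — cannot bind it (Principle A).

the engineers' relatives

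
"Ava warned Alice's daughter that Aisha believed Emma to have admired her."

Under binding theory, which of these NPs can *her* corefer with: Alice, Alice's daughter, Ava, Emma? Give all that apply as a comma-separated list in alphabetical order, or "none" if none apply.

Alice, Alice's daughter, Ava

*her* is a pronoun; Principle B requires it to be free in its binding domain — the clause headed by 'admired'.
— Alice: possessor inside the object DP of the matrix clause; does not c-command the pronoun — Principle B does not apply; allowed.
— Alice's daughter: object of the matrix clause; c-commands the pronoun but lies outside its binding domain — allowed.
— Ava: subject of the matrix clause; c-commands the pronoun but lies outside its binding domain — allowed.
— Emma: subject of the clause headed by 'admired'; c-commands the pronoun within its binding domain — blocked (Principle B).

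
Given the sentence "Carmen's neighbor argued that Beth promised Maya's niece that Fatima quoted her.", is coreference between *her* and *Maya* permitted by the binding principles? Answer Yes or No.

*her* is a pronoun; Principle B requires it to be free in its binding domain — the clause headed by 'quoted'.
— Maya: possessor inside the object DP of the clause headed by 'promised'; does not c-command the pronoun — Principle B does not apply; allowed.

Yes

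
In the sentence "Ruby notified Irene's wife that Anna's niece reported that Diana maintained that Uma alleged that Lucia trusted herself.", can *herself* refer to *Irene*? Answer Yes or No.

No

*herself* is a reflexive; Principle A requires it to be bound within its binding domain — the clause headed by 'trusted'.
— Irene: possessor inside the object DP of the matrix clause; does not c-command the reflexive — cannot bind it (Principle A).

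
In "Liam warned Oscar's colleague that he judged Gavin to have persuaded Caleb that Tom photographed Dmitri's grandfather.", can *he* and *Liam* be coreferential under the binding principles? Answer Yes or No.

Yes

*Liam* is an R-expression; Principle C requires it to be free (not bound by any c-commanding expression).
— he: subject of the clause headed by 'judged'; the pronoun does not c-command the R-expression — coreference allowed.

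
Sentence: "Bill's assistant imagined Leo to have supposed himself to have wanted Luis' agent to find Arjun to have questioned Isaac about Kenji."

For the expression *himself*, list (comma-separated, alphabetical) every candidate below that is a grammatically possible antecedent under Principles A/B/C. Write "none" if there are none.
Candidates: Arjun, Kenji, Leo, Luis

*himself* is a reflexive; Principle A requires it to be bound within its binding domain — the clause headed by 'supposed'.
— Arjun: subject of the clause headed by 'questioned'; does not c-command the reflexive — cannot bind it (Principle A).
— Kenji: second object of the clause headed by 'questioned'; does not c-command the reflexive — cannot bind it (Principle A).
— Leo: subject of the clause headed by 'supposed'; c-commands the reflexive within its binding domain — allowed (Principle A).
— Luis: possessor inside the subject DP of the clause headed by 'find'; does not c-command the reflexive — cannot bind it (Principle A).

Leo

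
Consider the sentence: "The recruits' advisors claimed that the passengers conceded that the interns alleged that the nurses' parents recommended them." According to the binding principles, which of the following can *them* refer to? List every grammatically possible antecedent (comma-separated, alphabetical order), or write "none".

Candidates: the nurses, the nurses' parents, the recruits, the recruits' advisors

the nurses, the recruits, the recruits' advisors

*them* is a pronoun; Principle B requires it to be free in its binding domain — the clause headed by 'recommended'.
— the nurses: possessor inside the subject DP of the clause headed by 'recommended'; does not c-command the pronoun — Principle B does not apply; allowed.
— the nurses' parents: subject of the clause headed by 'recommended'; c-commands the pronoun within its binding domain — blocked (Principle B).
— the recruits: possessor inside the subject DP of the matrix clause; does not c-command the pronoun — Principle B does not apply; allowed.
— the recruits' advisors: subject of the matrix clause; c-commands the pronoun but lies outside its binding domain — allowed.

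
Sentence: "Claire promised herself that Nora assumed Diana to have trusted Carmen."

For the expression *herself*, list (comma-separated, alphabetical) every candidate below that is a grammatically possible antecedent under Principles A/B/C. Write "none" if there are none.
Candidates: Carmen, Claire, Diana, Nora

Claire

*herself* is a reflexive; Principle A requires it to be bound within its binding domain — the matrix clause.
— Carmen: object of the clause headed by 'trusted'; does not c-command the reflexive — cannot bind it (Principle A).
— Claire: subject of the matrix clause; c-commands the reflexive within its binding domain — allowed (Principle A).
— Diana: subject of the clause headed by 'trusted'; does not c-command the reflexive — cannot bind it (Principle A).
— Nora: subject of the clause headed by 'assumed'; does not c-command the reflexive — cannot bind it (Principle A).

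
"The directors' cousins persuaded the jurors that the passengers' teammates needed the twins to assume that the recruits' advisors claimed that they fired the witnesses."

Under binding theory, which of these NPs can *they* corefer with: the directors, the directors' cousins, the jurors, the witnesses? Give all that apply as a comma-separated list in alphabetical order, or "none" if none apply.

the directors, the directors' cousins, the jurors

*they* is a pronoun; Principle B requires it to be free in its binding domain — the clause headed by 'fired'.
— the directors: possessor inside the subject DP of the matrix clause; does not c-command the pronoun — Principle B does not apply; allowed.
— the directors' cousins: subject of the matrix clause; c-commands the pronoun but lies outside its binding domain — allowed.
— the jurors: object of the matrix clause; c-commands the pronoun but lies outside its binding domain — allowed.
— the witnesses: object of the clause headed by 'fired'; is c-commanded by the pronoun; coreference would bind this R-expression — blocked (Principle C).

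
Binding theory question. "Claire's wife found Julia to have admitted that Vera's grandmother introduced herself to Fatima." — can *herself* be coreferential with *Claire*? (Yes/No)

*herself* is a reflexive; Principle A requires it to be bound within its binding domain — the clause headed by 'introduced'.
— Claire: possessor inside the subject DP of the matrix clause; does not c-command the reflexive — cannot bind it (Principle A).

No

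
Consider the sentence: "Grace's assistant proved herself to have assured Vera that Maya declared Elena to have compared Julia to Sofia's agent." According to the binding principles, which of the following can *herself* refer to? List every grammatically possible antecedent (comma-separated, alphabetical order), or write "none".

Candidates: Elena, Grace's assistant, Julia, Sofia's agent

Grace's assistant

*herself* is a reflexive; Principle A requires it to be bound within its binding domain — the matrix clause.
— Elena: subject of the clause headed by 'compared'; does not c-command the reflexive — cannot bind it (Principle A).
— Grace's assistant: subject of the matrix clause; c-commands the reflexive within its binding domain — allowed (Principle A).
— Julia: object of the clause headed by 'compared'; does not c-command the reflexive — cannot bind it (Principle A).
— Sofia's agent: second object of the clause headed by 'compared'; does not c-command the reflexive — cannot bind it (Principle A).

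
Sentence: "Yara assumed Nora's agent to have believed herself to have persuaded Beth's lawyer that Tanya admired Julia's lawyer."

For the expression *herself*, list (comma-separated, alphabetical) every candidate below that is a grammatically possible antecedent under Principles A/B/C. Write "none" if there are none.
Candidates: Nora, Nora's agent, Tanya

Nora's agent

*herself* is a reflexive; Principle A requires it to be bound within its binding domain — the clause headed by 'believed'.
— Nora: possessor inside the subject DP of the clause headed by 'believed'; does not c-command the reflexive — cannot bind it (Principle A).
— Nora's agent: subject of the clause headed by 'believed'; c-commands the reflexive within its binding domain — allowed (Principle A).
— Tanya: subject of the clause headed by 'admired'; does not c-command the reflexive — cannot bind it (Principle A).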